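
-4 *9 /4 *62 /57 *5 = -930 /19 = -48.95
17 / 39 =0.44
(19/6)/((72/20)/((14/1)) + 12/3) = 665/894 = 0.74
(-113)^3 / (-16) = 1442897 / 16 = 90181.06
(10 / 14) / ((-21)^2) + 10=30875 / 3087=10.00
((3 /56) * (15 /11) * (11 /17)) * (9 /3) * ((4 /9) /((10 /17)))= 3 /28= 0.11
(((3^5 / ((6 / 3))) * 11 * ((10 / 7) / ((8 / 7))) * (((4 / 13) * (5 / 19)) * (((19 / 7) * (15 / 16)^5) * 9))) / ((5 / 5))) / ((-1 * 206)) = -11.62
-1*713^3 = -362467097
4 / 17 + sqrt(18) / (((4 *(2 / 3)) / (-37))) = 4 / 17-333 *sqrt(2) / 8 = -58.63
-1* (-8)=8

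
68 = 68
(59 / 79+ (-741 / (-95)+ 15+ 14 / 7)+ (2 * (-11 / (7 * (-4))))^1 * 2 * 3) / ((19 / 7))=83672 / 7505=11.15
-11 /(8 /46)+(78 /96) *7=-921 /16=-57.56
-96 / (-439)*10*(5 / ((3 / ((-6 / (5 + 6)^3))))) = -9600 / 584309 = -0.02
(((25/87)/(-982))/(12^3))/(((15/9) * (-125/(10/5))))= 1/615124800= 0.00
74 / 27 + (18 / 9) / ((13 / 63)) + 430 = 155294 / 351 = 442.43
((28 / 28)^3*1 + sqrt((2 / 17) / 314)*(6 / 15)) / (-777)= -1 / 777 - 2*sqrt(2669) / 10369065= -0.00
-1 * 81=-81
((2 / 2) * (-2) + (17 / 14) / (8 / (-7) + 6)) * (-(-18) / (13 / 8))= -252 / 13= -19.38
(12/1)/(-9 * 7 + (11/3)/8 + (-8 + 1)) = -0.17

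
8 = 8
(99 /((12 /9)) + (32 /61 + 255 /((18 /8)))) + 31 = 219.11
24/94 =12/47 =0.26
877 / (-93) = -877 / 93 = -9.43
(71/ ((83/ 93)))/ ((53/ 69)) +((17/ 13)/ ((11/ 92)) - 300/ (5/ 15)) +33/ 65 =-2469000478/ 3145285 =-784.98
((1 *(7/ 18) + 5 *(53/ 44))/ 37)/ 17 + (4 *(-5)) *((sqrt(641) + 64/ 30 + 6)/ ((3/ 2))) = -40 *sqrt(641)/ 3 - 9003079/ 83028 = -446.01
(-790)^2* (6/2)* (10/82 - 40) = -3061210500/41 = -74663670.73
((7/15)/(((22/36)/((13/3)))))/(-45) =-182/2475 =-0.07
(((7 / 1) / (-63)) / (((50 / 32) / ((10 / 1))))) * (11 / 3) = -352 / 135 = -2.61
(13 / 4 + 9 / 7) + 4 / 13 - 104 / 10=-10113 / 1820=-5.56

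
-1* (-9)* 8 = 72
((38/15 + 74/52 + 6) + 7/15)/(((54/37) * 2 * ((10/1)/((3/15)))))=10027/140400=0.07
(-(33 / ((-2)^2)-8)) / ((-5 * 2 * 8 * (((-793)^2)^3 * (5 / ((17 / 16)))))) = 17 / 6366182570215527654400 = 0.00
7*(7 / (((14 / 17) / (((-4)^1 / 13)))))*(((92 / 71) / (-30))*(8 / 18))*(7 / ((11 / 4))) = 1226176 / 1370655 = 0.89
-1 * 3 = -3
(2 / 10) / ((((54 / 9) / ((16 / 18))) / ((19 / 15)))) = 76 / 2025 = 0.04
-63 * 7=-441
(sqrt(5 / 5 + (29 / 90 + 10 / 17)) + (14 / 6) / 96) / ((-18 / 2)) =-0.16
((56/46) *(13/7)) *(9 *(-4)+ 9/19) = -35100/437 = -80.32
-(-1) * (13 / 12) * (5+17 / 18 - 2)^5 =1034.41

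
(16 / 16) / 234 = 1 / 234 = 0.00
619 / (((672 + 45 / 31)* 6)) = 0.15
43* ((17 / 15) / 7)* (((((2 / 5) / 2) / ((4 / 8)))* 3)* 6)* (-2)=-17544 / 175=-100.25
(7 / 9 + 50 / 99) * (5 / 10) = 127 / 198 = 0.64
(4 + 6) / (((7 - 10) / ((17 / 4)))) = -85 / 6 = -14.17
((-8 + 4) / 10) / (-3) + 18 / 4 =139 / 30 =4.63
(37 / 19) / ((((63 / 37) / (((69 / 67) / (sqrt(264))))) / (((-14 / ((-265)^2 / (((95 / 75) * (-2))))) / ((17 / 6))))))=62974 * sqrt(66) / 39593206125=0.00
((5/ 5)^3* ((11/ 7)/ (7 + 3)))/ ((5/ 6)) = 33/ 175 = 0.19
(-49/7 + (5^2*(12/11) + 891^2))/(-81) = -8732914/891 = -9801.25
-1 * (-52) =52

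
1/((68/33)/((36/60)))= 99/340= 0.29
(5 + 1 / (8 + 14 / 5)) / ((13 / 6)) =275 / 117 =2.35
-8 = -8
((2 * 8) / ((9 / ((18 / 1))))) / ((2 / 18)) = 288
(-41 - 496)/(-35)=537/35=15.34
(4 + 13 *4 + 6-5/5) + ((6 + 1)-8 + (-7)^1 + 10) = 63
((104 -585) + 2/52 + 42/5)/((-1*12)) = 61433/1560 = 39.38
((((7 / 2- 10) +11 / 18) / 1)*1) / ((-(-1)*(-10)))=53 / 90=0.59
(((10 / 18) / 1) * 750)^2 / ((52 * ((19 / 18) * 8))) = 390625 / 988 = 395.37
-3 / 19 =-0.16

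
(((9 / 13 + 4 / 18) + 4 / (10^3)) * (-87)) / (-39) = 779143 / 380250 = 2.05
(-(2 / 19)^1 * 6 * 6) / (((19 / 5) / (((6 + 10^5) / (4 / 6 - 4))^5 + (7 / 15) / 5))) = 5469140446841810154298230528 / 225625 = 24239957659132676584147.28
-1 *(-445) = 445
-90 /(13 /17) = -1530 /13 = -117.69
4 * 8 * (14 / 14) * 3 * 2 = 192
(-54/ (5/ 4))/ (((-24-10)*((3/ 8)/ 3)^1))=864/ 85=10.16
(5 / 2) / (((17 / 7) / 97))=3395 / 34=99.85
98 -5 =93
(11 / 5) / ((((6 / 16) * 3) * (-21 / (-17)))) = 1496 / 945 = 1.58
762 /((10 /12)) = 914.40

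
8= 8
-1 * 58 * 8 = -464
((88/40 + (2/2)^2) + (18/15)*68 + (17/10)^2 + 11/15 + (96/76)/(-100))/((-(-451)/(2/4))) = 503941/5141400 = 0.10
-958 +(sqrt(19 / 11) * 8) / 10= -958 +4 * sqrt(209) / 55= -956.95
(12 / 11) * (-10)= -120 / 11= -10.91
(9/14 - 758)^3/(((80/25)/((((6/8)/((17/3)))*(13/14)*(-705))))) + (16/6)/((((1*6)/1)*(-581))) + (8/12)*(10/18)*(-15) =367241598347135537849/31222066176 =11762245210.71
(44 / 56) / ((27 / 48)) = 88 / 63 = 1.40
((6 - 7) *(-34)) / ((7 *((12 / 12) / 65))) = 2210 / 7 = 315.71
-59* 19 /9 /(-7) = 1121 /63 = 17.79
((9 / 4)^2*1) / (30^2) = 0.01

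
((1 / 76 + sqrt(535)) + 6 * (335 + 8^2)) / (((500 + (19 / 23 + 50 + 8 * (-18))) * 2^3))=23 * sqrt(535) / 74856 + 4184735 / 5689056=0.74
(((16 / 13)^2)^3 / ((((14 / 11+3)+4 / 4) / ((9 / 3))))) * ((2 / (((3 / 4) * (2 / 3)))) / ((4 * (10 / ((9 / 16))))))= 0.11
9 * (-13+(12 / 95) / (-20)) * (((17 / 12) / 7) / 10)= -2.37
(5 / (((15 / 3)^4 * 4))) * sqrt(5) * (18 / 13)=0.01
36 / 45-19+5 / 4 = -339 / 20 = -16.95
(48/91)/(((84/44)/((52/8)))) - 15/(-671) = 59783/32879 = 1.82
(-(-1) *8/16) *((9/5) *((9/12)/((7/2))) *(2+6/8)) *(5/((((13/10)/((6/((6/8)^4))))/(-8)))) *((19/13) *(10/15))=-1070080/3549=-301.52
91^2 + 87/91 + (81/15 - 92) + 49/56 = 29834281/3640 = 8196.23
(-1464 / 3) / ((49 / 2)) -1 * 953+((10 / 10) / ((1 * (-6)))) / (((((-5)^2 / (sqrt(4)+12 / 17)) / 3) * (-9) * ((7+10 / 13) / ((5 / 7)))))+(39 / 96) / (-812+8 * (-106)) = -39133006568809 / 40222304640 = -972.92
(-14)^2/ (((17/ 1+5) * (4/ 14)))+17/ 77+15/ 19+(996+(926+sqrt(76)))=2 * sqrt(19)+2858983/ 1463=1962.91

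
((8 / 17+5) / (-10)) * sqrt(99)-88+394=300.56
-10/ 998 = -5/ 499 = -0.01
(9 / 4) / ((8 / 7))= 63 / 32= 1.97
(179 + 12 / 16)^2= 516961 / 16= 32310.06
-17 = -17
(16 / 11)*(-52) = -832 / 11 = -75.64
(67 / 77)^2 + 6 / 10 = 40232 / 29645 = 1.36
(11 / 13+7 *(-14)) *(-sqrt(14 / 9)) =121.17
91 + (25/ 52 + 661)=39129/ 52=752.48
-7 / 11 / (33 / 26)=-182 / 363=-0.50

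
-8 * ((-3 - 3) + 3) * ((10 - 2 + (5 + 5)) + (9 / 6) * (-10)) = 72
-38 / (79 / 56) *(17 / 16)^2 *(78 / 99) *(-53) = 26483093 / 20856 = 1269.81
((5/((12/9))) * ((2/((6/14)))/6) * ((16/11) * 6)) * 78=21840/11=1985.45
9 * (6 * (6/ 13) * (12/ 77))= 3.88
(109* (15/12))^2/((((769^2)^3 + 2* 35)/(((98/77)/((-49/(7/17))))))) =-297025/309378145850051710696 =-0.00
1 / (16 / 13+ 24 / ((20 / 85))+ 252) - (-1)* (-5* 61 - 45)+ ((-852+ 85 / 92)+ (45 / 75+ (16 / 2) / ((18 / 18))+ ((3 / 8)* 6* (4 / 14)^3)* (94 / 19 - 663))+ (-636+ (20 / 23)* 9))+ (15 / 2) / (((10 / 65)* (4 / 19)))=-1954544281671 / 1203820240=-1623.62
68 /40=17 /10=1.70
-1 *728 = -728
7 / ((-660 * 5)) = -7 / 3300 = -0.00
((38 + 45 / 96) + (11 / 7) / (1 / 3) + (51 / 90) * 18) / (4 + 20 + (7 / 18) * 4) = 538101 / 257600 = 2.09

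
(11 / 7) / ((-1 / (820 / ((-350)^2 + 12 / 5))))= -11275 / 1071896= -0.01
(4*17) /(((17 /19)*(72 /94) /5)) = 4465 /9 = 496.11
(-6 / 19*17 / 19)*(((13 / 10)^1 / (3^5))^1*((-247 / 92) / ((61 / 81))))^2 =-485537 / 4724181600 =-0.00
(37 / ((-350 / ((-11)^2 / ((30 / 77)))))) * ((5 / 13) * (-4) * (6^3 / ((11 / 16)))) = 5157504 / 325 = 15869.24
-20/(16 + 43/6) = -120/139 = -0.86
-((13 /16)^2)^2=-28561 /65536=-0.44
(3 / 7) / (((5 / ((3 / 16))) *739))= 9 / 413840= 0.00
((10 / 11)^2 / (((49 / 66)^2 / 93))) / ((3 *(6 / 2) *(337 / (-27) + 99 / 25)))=-3138750 / 1726319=-1.82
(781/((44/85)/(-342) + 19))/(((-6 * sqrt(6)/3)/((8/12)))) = -5.59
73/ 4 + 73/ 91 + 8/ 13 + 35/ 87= 635573/ 31668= 20.07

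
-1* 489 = -489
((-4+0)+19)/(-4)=-15/4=-3.75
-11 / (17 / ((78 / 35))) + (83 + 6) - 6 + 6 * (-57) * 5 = -968923 / 595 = -1628.44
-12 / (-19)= 12 / 19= 0.63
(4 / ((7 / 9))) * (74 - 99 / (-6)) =3258 / 7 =465.43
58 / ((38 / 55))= 1595 / 19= 83.95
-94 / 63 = -1.49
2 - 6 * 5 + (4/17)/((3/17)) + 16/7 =-512/21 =-24.38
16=16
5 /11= 0.45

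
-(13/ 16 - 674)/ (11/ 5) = 53855/ 176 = 305.99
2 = 2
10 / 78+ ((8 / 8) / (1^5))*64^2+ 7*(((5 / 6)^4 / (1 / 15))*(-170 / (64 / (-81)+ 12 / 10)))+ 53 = -872842727 / 51792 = -16852.85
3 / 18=1 / 6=0.17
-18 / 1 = -18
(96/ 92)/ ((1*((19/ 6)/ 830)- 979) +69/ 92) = -59760/ 56024159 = -0.00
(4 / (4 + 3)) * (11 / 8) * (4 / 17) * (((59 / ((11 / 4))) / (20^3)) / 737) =59 / 87703000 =0.00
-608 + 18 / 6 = -605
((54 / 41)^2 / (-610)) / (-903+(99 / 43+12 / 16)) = 1032 / 326593085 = 0.00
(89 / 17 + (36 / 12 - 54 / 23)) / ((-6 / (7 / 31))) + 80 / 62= 38863 / 36363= 1.07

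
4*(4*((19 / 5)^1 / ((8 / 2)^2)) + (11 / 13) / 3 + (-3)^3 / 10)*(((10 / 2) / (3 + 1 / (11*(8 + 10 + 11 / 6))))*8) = -11990440 / 153387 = -78.17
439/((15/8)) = 3512/15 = 234.13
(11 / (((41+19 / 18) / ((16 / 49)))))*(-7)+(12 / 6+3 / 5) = 53047 / 26495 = 2.00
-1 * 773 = -773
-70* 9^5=-4133430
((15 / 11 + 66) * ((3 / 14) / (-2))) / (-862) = 2223 / 265496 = 0.01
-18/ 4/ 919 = -9/ 1838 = -0.00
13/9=1.44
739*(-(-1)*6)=4434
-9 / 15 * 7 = -21 / 5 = -4.20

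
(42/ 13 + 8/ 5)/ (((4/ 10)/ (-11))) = -1727/ 13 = -132.85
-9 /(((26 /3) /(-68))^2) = -554.06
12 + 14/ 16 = 103/ 8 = 12.88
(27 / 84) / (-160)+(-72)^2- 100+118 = 5202.00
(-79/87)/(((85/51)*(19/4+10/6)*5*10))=-474/279125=-0.00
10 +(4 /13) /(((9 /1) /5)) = 1190 /117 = 10.17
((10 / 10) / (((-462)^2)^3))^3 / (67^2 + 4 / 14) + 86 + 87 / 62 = 11184638755612303209638305954189081924009350478656307231 / 127965972107023952573828191393194884533784781265305600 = 87.40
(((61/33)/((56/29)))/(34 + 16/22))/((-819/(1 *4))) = -1769/13140036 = -0.00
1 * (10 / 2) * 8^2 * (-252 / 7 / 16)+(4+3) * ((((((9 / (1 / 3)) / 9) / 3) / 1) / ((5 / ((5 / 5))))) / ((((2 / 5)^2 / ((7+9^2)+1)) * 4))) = -8405 / 16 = -525.31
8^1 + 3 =11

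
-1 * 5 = -5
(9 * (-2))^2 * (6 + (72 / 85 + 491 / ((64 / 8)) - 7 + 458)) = 28598751 / 170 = 168227.95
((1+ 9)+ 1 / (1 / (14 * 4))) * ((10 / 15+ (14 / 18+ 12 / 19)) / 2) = 68.51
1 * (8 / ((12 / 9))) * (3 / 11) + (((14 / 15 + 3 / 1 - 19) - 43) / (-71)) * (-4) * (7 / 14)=0.00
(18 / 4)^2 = 81 / 4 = 20.25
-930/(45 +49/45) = -20925/1037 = -20.18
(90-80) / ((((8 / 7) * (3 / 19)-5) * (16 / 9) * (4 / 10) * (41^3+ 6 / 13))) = -0.00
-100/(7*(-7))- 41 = -1909/49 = -38.96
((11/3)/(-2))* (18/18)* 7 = -12.83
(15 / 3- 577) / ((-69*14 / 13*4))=1859 / 966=1.92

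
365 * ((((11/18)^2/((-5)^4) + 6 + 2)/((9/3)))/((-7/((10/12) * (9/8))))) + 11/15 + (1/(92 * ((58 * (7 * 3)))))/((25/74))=-78441553867/605102400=-129.63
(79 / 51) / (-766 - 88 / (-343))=-0.00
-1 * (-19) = 19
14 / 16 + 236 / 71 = 2385 / 568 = 4.20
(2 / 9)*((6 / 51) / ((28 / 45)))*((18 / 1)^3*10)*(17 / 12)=3471.43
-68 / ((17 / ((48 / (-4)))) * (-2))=-24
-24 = -24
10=10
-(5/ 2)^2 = -25/ 4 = -6.25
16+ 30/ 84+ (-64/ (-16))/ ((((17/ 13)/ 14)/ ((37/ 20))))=113741/ 1190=95.58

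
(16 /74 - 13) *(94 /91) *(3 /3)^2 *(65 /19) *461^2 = -47245543510 /4921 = -9600801.36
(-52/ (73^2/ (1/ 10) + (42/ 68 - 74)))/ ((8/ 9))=-1989/ 1809365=-0.00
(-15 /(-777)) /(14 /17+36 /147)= 119 /6586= 0.02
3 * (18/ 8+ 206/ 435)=4739/ 580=8.17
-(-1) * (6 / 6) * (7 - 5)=2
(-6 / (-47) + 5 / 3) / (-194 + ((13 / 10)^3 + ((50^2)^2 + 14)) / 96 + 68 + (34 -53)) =8096000 / 293096521259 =0.00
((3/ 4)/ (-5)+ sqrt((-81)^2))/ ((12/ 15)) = 1617/ 16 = 101.06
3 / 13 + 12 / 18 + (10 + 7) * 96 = 63683 / 39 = 1632.90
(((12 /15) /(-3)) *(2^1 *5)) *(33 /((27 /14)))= -1232 /27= -45.63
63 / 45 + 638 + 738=6887 / 5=1377.40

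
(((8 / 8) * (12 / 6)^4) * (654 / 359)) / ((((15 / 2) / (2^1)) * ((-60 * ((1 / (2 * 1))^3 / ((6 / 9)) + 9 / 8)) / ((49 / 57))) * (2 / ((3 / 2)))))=-97664 / 1534725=-0.06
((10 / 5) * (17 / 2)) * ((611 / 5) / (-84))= -10387 / 420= -24.73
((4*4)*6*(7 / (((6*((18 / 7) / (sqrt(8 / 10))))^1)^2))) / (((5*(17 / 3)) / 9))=2744 / 3825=0.72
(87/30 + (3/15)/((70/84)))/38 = 157/1900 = 0.08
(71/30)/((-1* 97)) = -71/2910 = -0.02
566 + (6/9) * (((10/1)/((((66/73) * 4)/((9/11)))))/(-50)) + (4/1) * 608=2997.97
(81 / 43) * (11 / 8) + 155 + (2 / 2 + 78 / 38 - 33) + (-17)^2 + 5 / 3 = 8202211 / 19608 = 418.31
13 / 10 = 1.30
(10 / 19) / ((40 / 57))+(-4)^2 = 67 / 4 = 16.75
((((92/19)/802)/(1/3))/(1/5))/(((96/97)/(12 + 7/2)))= 345805/243808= 1.42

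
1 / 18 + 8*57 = 8209 / 18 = 456.06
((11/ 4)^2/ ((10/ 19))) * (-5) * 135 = -310365/ 32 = -9698.91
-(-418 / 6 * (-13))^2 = -7382089 / 9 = -820232.11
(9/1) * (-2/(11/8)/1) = -144/11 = -13.09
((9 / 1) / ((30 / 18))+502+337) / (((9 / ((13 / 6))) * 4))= 27443 / 540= 50.82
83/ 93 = 0.89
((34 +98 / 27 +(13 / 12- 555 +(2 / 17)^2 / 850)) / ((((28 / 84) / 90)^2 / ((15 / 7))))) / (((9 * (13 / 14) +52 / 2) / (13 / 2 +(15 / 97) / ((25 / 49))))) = -15969867.32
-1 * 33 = -33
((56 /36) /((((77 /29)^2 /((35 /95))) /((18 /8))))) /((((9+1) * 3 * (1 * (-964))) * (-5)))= 841 /664870800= 0.00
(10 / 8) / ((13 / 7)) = 35 / 52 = 0.67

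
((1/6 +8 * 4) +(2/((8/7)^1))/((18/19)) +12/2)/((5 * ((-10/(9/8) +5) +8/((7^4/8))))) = -6917281/3338360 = -2.07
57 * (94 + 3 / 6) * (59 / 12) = 211869 / 8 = 26483.62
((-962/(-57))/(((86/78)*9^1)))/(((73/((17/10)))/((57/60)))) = 106301/2825100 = 0.04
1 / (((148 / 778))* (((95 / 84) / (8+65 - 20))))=865914 / 3515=246.35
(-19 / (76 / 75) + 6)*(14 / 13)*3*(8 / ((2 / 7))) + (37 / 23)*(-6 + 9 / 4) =-1386663 / 1196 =-1159.42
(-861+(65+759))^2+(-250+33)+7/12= 13831/12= 1152.58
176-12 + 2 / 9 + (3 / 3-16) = 149.22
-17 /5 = -3.40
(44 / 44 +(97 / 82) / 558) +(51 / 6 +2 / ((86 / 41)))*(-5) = -91027391 / 1967508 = -46.27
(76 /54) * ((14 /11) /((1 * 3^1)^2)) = 532 /2673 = 0.20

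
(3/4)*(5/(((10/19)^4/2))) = 390963/4000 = 97.74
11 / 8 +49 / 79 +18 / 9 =2525 / 632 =4.00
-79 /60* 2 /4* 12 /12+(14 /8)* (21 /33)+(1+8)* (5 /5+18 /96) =29417 /2640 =11.14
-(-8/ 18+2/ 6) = 0.11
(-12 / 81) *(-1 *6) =8 / 9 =0.89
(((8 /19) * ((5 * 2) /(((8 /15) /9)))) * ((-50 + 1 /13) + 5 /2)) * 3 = -10108.60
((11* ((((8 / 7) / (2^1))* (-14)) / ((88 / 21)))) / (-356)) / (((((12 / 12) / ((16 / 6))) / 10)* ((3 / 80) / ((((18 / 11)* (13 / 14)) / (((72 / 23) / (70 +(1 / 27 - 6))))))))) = 103394200 / 79299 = 1303.85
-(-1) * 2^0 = 1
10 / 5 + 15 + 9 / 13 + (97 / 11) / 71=180891 / 10153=17.82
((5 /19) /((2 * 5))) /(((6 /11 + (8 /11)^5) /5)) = 805255 /4583332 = 0.18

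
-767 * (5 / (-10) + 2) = -2301 / 2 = -1150.50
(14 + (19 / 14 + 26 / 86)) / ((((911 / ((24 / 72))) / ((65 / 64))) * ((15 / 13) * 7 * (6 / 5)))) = 7965815 / 13267425024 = 0.00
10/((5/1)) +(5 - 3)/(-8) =7/4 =1.75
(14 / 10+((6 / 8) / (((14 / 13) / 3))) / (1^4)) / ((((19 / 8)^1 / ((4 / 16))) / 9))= 8793 / 2660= 3.31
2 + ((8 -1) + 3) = 12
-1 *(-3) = 3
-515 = -515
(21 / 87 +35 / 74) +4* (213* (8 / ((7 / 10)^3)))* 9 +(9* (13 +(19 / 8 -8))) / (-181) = 95310603440247 / 532920472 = 178845.83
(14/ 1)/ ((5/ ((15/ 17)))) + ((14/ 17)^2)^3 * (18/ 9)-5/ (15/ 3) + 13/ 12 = 920454361/ 289650828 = 3.18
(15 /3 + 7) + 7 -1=18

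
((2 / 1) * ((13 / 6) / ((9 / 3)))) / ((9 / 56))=728 / 81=8.99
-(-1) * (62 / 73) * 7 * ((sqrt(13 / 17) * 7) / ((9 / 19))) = 57722 * sqrt(221) / 11169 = 76.83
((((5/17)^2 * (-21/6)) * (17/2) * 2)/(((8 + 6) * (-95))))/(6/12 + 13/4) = 1/969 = 0.00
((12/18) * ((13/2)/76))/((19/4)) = 13/1083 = 0.01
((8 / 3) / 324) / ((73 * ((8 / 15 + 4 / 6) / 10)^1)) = 50 / 53217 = 0.00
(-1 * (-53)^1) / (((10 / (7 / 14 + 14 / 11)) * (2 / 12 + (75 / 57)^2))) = 4.95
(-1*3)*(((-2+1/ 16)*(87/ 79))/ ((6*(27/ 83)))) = 74617/ 22752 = 3.28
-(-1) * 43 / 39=43 / 39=1.10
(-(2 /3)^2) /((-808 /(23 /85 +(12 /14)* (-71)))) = -36049 /1081710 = -0.03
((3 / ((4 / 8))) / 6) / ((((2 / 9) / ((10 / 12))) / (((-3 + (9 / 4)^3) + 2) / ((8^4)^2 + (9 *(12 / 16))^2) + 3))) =9663704655 / 858995792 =11.25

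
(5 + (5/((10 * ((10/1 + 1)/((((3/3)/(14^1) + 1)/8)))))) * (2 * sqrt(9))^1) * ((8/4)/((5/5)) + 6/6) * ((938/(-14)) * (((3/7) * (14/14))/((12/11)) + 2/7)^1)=-23696895/34496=-686.95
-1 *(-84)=84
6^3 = 216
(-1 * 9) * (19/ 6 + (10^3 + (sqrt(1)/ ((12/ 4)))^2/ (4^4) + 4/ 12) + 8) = -2330497/ 256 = -9103.50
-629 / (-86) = 629 / 86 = 7.31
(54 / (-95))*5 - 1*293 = -295.84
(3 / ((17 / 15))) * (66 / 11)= 270 / 17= 15.88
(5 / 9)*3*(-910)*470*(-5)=10692500 / 3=3564166.67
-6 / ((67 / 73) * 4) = -219 / 134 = -1.63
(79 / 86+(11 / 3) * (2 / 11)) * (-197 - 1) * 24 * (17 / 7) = -5506776 / 301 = -18294.94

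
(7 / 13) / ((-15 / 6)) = -14 / 65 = -0.22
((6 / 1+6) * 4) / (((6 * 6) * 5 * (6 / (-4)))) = -8 / 45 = -0.18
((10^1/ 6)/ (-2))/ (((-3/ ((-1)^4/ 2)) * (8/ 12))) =5/ 24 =0.21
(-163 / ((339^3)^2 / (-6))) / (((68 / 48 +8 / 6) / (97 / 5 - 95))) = -18256 / 1030566117541455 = -0.00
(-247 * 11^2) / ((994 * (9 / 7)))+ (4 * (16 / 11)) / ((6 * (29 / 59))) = -8729665 / 407682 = -21.41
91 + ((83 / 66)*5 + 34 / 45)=97063 / 990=98.04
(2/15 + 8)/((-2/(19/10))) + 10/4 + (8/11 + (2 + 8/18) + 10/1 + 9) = 41939/2475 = 16.95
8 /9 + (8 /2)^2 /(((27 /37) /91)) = 1996.15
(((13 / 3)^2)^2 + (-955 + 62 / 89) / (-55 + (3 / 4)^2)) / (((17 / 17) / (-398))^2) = 368145679370108 / 6279039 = 58630895.49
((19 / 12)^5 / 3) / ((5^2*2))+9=9.07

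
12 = 12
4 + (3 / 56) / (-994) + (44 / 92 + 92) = 96.48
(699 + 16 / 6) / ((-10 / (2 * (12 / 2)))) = -842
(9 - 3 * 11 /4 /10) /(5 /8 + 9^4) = 327 /262465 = 0.00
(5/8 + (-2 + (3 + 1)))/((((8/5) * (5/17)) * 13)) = 357/832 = 0.43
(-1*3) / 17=-3 / 17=-0.18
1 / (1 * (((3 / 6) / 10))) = 20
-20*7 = -140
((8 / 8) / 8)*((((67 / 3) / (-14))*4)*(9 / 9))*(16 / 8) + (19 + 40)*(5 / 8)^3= 137723 / 10752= 12.81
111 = 111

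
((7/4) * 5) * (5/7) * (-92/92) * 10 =-125/2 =-62.50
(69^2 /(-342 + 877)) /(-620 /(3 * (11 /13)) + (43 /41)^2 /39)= -49759281 /1365528115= -0.04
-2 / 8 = -1 / 4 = -0.25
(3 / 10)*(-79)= -237 / 10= -23.70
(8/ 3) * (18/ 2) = 24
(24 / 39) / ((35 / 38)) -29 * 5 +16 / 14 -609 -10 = -346796 / 455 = -762.19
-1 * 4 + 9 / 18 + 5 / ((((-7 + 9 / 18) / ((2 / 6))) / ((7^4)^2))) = -1478157.60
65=65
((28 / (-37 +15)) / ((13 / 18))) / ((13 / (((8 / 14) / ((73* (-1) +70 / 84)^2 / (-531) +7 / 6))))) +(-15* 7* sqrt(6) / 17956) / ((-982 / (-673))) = -0.00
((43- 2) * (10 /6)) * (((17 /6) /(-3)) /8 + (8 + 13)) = 616435 /432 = 1426.93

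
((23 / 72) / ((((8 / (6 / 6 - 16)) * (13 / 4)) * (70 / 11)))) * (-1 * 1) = 0.03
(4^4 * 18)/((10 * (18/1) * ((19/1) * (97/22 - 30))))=-2816/53485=-0.05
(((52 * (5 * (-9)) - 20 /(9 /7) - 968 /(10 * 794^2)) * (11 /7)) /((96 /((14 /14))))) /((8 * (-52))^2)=-26253157997 /117828791009280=-0.00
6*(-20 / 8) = -15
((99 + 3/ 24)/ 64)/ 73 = 793/ 37376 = 0.02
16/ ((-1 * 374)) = -8/ 187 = -0.04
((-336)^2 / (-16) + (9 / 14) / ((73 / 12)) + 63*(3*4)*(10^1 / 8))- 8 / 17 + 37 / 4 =-212036289 / 34748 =-6102.11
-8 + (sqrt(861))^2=853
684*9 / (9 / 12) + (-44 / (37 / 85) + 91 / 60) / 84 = 1530406807 / 186480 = 8206.81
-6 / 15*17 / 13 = -0.52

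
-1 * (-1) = 1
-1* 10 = -10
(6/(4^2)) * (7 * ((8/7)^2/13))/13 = 0.02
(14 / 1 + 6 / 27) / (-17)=-128 / 153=-0.84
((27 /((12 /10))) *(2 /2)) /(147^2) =5 /4802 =0.00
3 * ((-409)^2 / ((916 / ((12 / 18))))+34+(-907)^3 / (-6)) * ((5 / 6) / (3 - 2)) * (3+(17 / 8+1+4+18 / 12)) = 3614132953.44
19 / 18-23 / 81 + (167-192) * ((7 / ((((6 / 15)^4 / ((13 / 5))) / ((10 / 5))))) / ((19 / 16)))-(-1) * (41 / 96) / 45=-7370807663 / 246240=-29933.43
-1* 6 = -6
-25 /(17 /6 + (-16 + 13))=150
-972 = -972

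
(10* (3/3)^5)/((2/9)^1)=45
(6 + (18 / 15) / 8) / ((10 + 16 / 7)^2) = 6027 / 147920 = 0.04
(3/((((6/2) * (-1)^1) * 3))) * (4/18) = -2/27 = -0.07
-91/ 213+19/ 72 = -835/ 5112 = -0.16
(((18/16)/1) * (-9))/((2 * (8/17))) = -1377/128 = -10.76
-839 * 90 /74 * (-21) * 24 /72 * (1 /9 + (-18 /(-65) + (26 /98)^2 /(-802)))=366653729971 /132316366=2771.04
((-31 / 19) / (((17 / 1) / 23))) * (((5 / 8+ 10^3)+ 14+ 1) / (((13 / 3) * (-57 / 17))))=445625 / 2888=154.30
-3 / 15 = -1 / 5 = -0.20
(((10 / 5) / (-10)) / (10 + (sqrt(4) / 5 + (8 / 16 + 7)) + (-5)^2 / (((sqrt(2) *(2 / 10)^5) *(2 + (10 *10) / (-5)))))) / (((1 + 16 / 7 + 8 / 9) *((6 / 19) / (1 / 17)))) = 1652886 / 97456750231999 + 200390625 *sqrt(2) / 97456750231999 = 0.00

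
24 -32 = -8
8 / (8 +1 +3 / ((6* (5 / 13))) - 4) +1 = 143 / 63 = 2.27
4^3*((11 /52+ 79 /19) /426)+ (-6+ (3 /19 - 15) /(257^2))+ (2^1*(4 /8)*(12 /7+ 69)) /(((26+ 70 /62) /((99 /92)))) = -1592733588059389 /627340624326052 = -2.54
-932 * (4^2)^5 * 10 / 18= -4886364160 / 9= -542929351.11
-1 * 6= -6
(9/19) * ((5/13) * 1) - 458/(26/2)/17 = -7937/4199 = -1.89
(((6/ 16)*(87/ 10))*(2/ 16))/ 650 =261/ 416000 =0.00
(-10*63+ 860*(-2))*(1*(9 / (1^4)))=-21150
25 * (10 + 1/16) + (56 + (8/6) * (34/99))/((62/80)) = 47789695/147312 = 324.41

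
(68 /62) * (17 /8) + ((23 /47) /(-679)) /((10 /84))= 6570643 /2826580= 2.32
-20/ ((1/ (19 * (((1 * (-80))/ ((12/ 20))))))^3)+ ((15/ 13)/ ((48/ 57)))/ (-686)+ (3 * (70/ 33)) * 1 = 13780053647629595675/ 42378336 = 325167407413.77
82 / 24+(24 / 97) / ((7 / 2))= 28415 / 8148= 3.49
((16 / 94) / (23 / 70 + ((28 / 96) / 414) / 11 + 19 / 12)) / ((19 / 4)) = 0.02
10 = 10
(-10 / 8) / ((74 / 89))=-445 / 296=-1.50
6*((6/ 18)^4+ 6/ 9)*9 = 110/ 3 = 36.67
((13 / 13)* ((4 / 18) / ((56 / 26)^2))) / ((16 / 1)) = 0.00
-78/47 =-1.66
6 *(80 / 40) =12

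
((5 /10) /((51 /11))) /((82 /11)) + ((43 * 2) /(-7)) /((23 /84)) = -8628865 /192372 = -44.86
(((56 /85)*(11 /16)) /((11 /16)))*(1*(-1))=-56 /85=-0.66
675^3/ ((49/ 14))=615093750/ 7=87870535.71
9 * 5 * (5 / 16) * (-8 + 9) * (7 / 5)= 315 / 16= 19.69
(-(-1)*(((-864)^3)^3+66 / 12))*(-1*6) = 1609811155868664593702191071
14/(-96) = -7/48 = -0.15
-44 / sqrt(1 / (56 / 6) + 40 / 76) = -88 * sqrt(44821) / 337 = -55.28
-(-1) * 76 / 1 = 76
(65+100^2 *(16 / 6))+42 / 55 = 4410851 / 165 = 26732.43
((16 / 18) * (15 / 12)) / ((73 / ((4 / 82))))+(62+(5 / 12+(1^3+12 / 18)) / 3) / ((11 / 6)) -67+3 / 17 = -328686773 / 10074438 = -32.63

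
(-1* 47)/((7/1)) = -47/7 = -6.71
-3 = -3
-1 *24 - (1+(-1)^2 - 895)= 869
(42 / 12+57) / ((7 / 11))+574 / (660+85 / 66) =8374553 / 87290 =95.94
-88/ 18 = -44/ 9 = -4.89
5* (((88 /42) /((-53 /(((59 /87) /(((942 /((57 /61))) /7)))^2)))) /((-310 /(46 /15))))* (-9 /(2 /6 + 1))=-2225511211 /7604029349509620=-0.00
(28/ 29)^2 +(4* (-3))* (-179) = 2148.93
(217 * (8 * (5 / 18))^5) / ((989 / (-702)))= -18054400000 / 2162943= -8347.15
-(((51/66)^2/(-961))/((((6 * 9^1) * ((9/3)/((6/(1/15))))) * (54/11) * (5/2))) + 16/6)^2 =-750745916466049/105575871600144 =-7.11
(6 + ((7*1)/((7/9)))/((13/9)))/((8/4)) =159/26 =6.12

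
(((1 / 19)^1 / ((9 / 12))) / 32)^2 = 1 / 207936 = 0.00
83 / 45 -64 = -2797 / 45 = -62.16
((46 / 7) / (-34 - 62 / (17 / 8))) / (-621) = 17 / 101493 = 0.00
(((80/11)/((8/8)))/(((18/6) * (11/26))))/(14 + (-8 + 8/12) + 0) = 104/121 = 0.86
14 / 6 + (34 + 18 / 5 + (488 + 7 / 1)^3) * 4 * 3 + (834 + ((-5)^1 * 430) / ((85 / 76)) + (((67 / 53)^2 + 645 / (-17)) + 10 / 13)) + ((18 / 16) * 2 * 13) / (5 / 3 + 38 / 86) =51022645344301559 / 35056320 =1455447843.48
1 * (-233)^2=54289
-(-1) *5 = 5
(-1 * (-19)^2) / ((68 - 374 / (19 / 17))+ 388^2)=-6859 / 2855270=-0.00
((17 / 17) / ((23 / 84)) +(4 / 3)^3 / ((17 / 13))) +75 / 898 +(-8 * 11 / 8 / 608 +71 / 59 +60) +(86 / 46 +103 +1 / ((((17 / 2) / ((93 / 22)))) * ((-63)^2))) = 1747488748458913 / 10183304008416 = 171.60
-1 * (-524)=524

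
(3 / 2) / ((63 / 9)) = 3 / 14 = 0.21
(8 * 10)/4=20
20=20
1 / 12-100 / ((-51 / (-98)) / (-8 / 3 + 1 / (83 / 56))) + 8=19853801 / 50796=390.85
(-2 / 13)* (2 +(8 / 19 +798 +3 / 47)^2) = -1016875238214 / 10366837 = -98089.25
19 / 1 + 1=20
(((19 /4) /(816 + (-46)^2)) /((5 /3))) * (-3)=-171 /58640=-0.00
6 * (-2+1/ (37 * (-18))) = -1333/ 111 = -12.01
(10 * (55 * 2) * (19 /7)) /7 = 20900 /49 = 426.53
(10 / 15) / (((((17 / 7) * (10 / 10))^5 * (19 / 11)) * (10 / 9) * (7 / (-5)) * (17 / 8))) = -633864 / 458613811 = -0.00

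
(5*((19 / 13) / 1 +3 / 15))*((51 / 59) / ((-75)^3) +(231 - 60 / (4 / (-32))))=70788937296 / 11984375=5906.77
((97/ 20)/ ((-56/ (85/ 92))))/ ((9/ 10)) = -8245/ 92736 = -0.09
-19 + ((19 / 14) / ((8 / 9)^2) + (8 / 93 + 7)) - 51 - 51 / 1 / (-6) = -52.70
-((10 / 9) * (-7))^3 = 343000 / 729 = 470.51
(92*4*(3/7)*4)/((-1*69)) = -64/7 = -9.14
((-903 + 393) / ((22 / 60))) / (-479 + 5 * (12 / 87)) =2.91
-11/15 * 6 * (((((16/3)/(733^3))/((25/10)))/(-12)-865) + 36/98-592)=27828720553474874/4342007027925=6409.18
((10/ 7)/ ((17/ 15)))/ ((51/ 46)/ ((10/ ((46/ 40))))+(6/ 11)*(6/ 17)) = 220000/ 55853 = 3.94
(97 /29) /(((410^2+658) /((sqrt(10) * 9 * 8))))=3492 * sqrt(10) /2446991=0.00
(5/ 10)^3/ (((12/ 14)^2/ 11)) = 539/ 288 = 1.87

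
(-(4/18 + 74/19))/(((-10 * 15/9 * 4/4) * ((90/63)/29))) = 35728/7125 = 5.01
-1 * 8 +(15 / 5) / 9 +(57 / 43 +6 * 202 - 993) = 27433 / 129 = 212.66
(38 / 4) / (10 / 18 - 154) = -171 / 2762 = -0.06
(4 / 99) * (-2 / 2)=-4 / 99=-0.04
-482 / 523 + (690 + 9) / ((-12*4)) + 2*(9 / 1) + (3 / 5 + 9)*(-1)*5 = -380611 / 8368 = -45.48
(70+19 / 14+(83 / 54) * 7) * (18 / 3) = 31040 / 63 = 492.70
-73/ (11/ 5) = -365/ 11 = -33.18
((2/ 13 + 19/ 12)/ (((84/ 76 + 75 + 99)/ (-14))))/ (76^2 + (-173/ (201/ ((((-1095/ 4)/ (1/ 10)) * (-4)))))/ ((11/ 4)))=-26563691/ 449233950672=-0.00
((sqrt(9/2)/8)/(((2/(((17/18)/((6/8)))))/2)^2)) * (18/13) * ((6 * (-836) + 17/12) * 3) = -17390575 * sqrt(2)/2808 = -8758.54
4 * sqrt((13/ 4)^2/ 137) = 13 * sqrt(137)/ 137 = 1.11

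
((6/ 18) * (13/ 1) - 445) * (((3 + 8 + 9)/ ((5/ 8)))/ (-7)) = 42304/ 21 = 2014.48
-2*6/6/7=-2/7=-0.29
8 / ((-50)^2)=2 / 625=0.00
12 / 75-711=-710.84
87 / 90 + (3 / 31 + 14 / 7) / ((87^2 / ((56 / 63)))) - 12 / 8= -5628736 / 10558755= -0.53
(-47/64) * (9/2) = -423/128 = -3.30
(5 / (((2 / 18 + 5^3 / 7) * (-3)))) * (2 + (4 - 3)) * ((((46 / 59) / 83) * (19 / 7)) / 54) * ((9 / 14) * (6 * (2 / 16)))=-19665 / 310430624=-0.00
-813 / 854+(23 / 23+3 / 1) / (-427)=-821 / 854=-0.96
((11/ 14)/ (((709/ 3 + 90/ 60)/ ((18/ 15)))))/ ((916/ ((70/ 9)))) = 11/ 326783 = 0.00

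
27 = 27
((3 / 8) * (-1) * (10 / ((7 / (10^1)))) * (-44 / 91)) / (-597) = -550 / 126763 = -0.00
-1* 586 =-586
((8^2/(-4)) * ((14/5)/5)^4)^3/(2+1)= -232218265089212416/178813934326171875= -1.30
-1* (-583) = 583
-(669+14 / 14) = -670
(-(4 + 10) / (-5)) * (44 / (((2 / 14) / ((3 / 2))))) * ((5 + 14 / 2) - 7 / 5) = 342804 / 25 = 13712.16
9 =9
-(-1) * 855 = 855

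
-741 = -741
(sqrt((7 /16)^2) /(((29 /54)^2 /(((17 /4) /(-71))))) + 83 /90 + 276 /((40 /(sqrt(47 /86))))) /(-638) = -0.01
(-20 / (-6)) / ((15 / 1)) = 2 / 9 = 0.22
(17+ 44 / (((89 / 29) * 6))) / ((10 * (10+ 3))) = 5177 / 34710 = 0.15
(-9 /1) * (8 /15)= -24 /5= -4.80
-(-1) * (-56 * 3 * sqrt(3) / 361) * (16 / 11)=-1.17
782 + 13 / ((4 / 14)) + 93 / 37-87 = 54983 / 74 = 743.01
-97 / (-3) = 97 / 3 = 32.33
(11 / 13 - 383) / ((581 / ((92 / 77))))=-457056 / 581581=-0.79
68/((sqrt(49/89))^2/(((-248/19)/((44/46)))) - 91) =-17260304/23108589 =-0.75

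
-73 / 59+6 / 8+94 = 22069 / 236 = 93.51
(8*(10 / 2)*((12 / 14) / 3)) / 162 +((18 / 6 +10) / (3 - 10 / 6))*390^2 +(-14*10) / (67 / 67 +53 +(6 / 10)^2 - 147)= 162283610320 / 109431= 1482976.58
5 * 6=30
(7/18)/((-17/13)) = -0.30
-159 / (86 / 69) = -10971 / 86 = -127.57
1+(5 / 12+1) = 2.42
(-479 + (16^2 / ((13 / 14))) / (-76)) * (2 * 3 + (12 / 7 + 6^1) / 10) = -28252533 / 8645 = -3268.08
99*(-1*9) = -891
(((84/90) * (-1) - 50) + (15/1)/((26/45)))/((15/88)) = -146.50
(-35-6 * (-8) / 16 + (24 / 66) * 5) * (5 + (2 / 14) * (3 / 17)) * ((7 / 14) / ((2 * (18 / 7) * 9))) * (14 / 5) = -347438 / 75735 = -4.59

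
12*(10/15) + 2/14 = 57/7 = 8.14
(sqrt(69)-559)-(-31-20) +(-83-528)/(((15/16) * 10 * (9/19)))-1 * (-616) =-19972/675 +sqrt(69) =-21.28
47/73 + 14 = 1069/73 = 14.64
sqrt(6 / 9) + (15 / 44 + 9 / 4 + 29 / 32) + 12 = sqrt(6) / 3 + 5455 / 352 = 16.31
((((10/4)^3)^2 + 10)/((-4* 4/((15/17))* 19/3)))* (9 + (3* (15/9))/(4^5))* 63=-425192066775/338690048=-1255.40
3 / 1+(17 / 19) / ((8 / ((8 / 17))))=58 / 19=3.05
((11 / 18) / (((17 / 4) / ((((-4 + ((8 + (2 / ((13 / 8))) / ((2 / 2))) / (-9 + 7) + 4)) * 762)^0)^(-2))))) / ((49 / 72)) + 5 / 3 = 4693 / 2499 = 1.88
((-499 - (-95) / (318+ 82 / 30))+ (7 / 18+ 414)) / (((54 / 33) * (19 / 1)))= -80316533 / 29616516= -2.71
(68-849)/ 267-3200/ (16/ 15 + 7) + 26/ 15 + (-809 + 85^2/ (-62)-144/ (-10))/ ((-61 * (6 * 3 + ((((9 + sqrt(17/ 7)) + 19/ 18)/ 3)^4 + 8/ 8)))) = -17133323376541703214169954705069/ 43073905587523206114786020085-36015390854753806536768 * sqrt(119)/ 6666342524456496442688275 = -397.82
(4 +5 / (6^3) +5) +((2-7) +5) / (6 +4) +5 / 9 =9.58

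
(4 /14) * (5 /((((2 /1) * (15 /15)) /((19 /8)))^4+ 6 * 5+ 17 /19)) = 1303210 /28642383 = 0.05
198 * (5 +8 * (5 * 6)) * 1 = 48510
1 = 1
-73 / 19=-3.84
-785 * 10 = -7850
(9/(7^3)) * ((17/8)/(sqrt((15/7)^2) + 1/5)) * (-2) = -765/16072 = -0.05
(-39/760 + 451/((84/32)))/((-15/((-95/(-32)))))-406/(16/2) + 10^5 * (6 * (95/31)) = 4596268154029/2499840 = 1838624.93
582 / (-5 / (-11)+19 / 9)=28809 / 127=226.84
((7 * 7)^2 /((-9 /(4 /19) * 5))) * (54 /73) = -57624 /6935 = -8.31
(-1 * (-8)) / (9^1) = 8 / 9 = 0.89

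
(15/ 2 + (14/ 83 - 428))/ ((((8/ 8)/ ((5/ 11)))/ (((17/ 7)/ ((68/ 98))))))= -2442125/ 3652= -668.71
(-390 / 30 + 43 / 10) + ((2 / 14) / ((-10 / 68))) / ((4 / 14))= -121 / 10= -12.10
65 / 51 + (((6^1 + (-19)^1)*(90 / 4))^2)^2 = 5973015482915 / 816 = 7319871915.34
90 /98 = 45 /49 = 0.92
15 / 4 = 3.75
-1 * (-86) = 86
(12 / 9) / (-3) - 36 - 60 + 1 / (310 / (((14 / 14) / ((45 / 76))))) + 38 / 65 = -8691596 / 90675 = -95.85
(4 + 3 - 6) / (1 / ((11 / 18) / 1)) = 11 / 18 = 0.61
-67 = -67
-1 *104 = -104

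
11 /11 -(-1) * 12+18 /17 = 239 /17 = 14.06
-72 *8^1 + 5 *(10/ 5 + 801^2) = 3207439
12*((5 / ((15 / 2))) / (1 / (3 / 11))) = 24 / 11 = 2.18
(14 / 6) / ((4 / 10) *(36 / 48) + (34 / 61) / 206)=62830 / 8151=7.71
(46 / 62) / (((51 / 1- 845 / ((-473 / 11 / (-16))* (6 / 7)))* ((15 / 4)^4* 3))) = -253184 / 63937906875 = -0.00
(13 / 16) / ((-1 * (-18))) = 13 / 288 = 0.05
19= 19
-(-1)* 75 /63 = 25 /21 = 1.19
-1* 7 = -7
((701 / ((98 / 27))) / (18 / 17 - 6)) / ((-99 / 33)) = 35751 / 2744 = 13.03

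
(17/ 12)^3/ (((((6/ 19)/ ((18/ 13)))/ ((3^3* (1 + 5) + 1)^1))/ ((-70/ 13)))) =-532544635/ 48672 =-10941.50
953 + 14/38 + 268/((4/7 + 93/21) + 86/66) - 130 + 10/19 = 866.41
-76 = -76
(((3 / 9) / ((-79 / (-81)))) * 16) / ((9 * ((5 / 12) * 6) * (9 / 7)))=224 / 1185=0.19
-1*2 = -2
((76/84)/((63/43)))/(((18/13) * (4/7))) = 10621/13608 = 0.78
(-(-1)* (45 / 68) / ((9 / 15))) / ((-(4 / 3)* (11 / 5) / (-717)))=806625 / 2992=269.59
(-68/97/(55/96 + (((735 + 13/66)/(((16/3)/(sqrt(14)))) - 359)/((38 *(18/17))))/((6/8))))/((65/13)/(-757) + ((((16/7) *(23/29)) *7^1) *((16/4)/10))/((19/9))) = -21124332232600798080 *sqrt(14)/2592642702276311018893 - 52364561710037258880/2592642702276311018893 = -0.05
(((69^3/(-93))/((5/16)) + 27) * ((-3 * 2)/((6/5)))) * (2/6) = 582621/31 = 18794.23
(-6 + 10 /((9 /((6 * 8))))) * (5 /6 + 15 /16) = 6035 /72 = 83.82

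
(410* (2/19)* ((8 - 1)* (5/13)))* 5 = 580.97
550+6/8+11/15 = 33089/60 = 551.48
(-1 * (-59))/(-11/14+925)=0.06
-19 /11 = -1.73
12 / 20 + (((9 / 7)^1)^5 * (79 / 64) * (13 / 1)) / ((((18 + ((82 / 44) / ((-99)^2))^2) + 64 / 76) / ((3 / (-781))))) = 935101904771502583611 / 1588940750690047765360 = 0.59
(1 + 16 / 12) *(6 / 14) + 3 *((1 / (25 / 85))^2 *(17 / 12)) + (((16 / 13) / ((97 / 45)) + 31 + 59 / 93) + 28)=110.34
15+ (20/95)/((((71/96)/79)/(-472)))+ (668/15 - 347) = -220595768/20235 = -10901.69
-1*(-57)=57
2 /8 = 1 /4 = 0.25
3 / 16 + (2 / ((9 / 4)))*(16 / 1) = 2075 / 144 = 14.41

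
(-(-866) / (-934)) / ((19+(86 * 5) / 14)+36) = -3031 / 280200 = -0.01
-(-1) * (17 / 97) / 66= 17 / 6402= 0.00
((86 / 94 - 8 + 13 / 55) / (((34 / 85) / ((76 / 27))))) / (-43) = 1.12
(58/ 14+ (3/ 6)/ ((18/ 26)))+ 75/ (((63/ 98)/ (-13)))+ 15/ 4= -380029/ 252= -1508.05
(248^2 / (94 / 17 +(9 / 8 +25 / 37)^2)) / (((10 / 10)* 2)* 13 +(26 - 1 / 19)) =1740561231872 / 12895566579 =134.97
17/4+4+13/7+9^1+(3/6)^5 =4287/224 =19.14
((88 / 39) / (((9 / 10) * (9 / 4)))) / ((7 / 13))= 3520 / 1701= 2.07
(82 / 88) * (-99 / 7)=-369 / 28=-13.18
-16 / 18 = -8 / 9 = -0.89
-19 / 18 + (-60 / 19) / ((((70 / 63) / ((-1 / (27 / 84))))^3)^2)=-1522.81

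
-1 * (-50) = 50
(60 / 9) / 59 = 20 / 177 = 0.11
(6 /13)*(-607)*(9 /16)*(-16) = 32778 /13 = 2521.38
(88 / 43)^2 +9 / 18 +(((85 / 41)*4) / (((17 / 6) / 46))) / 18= 5534611 / 454854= 12.17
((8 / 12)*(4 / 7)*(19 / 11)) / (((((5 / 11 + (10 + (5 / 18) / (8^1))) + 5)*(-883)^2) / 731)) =5333376 / 133907687305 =0.00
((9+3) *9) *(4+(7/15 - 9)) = -2448/5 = -489.60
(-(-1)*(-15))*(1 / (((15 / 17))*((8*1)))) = -17 / 8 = -2.12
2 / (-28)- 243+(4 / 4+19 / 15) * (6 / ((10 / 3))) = -83647 / 350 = -238.99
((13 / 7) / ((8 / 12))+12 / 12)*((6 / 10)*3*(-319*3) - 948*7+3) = -1107117 / 35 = -31631.91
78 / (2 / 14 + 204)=546 / 1429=0.38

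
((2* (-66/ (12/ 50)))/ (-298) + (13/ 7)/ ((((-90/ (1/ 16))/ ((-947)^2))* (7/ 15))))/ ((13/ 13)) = -1735825433/ 700896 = -2476.58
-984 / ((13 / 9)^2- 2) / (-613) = 79704 / 4291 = 18.57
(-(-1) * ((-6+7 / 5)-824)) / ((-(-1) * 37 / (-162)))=671166 / 185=3627.92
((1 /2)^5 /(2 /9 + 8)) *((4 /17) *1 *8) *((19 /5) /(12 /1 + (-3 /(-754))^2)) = 16202706 /7151940715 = 0.00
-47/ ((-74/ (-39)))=-1833/ 74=-24.77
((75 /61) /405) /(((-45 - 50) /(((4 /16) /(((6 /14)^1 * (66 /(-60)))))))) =35 /2065338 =0.00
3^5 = 243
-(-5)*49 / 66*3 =245 / 22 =11.14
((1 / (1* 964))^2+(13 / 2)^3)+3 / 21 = 1787384701 / 6505072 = 274.77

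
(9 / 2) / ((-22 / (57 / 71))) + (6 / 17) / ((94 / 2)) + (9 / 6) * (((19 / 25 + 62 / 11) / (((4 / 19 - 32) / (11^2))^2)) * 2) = 1581340158682833 / 5691302887600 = 277.85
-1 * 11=-11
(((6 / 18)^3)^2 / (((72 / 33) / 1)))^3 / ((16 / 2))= 1331 / 42845606719488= 0.00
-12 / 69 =-4 / 23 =-0.17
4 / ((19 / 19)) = 4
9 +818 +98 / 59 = 48891 / 59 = 828.66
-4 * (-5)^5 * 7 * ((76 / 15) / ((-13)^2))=1330000 / 507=2623.27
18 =18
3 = 3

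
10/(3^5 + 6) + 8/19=2182/4731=0.46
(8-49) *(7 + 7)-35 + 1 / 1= -608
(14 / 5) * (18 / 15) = 84 / 25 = 3.36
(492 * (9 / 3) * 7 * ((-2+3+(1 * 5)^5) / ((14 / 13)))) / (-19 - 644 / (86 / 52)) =-1289606292 / 17561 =-73435.81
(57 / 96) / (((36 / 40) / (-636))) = -5035 / 12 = -419.58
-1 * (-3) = 3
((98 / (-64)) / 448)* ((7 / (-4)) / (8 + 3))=49 / 90112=0.00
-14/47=-0.30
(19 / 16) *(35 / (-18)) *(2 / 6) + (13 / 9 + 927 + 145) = 926791 / 864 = 1072.67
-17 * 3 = -51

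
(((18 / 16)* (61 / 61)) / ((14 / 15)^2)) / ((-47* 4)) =-2025 / 294784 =-0.01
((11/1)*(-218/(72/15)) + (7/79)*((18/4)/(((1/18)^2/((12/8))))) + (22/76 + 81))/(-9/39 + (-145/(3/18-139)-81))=43790927453/15640504056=2.80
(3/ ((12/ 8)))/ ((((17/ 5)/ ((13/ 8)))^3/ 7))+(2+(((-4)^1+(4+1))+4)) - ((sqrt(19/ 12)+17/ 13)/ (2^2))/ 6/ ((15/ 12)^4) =260773526593/ 30657120000 - 16 * sqrt(57)/ 5625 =8.48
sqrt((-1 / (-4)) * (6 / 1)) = sqrt(6) / 2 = 1.22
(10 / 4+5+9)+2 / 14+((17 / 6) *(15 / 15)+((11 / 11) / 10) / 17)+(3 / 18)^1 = 11691 / 595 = 19.65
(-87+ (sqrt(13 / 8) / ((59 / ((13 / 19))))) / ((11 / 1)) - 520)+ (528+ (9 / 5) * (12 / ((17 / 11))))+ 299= 13 * sqrt(26) / 49324+ 19888 / 85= 233.98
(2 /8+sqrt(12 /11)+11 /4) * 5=10 * sqrt(33) /11+15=20.22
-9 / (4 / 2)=-9 / 2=-4.50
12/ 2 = 6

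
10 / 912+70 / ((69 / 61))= 216385 / 3496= 61.90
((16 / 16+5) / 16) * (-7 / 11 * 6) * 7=-441 / 44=-10.02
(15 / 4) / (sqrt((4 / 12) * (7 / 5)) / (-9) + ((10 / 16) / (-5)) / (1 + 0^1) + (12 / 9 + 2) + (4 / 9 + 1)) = 2160 * sqrt(105) / 1682927 + 1356750 / 1682927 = 0.82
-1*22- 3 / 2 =-47 / 2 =-23.50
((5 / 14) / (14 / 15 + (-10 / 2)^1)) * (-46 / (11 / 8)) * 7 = 13800 / 671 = 20.57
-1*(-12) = 12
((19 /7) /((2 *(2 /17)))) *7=323 /4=80.75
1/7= 0.14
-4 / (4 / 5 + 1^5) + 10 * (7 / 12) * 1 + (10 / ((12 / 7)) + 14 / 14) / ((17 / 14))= 2827 / 306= 9.24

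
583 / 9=64.78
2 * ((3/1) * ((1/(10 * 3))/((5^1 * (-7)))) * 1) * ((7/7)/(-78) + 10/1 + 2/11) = -349/6006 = -0.06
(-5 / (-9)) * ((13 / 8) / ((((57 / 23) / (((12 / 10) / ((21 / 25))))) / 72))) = 14950 / 399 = 37.47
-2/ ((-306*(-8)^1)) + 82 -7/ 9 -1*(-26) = 107.22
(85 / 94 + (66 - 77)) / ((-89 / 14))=6643 / 4183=1.59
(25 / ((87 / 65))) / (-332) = -1625 / 28884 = -0.06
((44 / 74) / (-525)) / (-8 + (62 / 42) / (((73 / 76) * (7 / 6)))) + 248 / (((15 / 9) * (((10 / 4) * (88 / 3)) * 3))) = 246822823 / 364834800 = 0.68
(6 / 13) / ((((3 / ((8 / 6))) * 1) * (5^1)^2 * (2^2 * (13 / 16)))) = 32 / 12675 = 0.00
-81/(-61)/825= 0.00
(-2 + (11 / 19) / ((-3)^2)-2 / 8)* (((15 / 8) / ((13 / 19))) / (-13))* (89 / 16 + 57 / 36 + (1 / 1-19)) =-299575 / 59904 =-5.00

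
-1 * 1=-1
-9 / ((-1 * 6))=3 / 2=1.50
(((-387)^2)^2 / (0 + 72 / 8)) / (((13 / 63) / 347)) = 54484299913869 / 13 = 4191099993374.54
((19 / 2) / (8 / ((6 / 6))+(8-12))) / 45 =19 / 360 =0.05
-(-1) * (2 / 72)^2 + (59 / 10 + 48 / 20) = 53789 / 6480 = 8.30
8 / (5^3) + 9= 1133 / 125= 9.06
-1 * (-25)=25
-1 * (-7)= 7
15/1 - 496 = -481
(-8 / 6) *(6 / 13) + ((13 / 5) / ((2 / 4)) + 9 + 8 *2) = 1923 / 65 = 29.58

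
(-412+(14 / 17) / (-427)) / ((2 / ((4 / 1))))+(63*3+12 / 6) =-656425 / 1037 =-633.00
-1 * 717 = -717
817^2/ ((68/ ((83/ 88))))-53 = 55084435/ 5984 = 9205.29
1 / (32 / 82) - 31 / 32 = 51 / 32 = 1.59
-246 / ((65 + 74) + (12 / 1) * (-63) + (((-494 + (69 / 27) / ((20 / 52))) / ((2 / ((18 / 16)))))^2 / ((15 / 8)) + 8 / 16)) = -2952000 / 473570761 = -0.01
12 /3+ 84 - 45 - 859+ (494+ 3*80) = -82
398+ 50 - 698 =-250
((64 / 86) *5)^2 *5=128000 / 1849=69.23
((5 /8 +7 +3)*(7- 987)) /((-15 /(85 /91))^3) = 2088025 /830466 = 2.51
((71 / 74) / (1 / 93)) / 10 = 8.92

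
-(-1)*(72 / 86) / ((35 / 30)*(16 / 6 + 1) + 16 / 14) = 4536 / 29369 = 0.15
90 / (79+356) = 6 / 29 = 0.21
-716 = -716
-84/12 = -7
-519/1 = -519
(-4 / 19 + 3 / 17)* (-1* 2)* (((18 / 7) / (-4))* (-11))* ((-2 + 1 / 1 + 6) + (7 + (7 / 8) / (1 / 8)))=1089 / 119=9.15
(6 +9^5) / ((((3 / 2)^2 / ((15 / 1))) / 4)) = 1574800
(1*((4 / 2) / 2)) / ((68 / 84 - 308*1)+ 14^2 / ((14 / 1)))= -21 / 6157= -0.00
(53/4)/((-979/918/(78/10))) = -948753/9790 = -96.91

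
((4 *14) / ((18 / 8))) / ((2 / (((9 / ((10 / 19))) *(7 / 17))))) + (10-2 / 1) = 8128 / 85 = 95.62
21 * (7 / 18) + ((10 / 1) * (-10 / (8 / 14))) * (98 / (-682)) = 33.31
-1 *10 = -10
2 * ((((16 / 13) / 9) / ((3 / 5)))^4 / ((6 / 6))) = 0.01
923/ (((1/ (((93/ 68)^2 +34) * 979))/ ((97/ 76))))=14538208069385/ 351424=41369422.89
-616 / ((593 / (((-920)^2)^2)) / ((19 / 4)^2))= -9956787554560000 / 593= -16790535505160.20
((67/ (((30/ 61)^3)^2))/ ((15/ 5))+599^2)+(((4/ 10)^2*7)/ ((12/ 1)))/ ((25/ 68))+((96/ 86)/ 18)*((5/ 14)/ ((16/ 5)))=237233216950114687/ 658287000000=360379.62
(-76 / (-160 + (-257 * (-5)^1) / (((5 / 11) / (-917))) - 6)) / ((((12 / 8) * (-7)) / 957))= -0.00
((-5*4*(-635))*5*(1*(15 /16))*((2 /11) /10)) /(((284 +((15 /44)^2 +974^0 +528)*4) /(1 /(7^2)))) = 6985 /759059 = 0.01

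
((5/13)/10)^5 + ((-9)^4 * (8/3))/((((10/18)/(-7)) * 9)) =-1455135881467/59406880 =-24494.40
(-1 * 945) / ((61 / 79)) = -74655 / 61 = -1223.85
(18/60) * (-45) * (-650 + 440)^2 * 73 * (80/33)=-1158948000/11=-105358909.09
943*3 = 2829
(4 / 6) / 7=2 / 21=0.10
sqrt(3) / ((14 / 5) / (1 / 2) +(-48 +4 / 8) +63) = 10 * sqrt(3) / 211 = 0.08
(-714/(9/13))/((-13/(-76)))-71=-18301/3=-6100.33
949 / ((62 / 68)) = 32266 / 31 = 1040.84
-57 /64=-0.89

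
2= 2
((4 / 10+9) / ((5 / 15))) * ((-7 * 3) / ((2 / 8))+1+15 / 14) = -161727 / 70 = -2310.39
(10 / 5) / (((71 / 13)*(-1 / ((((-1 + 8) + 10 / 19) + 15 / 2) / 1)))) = -7423 / 1349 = -5.50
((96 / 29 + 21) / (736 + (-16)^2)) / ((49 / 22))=0.01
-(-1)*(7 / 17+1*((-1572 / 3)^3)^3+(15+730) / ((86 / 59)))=-4354406358395391387578963651 / 1462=-2978390122021471537331713.00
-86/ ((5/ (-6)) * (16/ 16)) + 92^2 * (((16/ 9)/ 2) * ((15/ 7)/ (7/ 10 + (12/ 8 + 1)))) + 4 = 540256/ 105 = 5145.30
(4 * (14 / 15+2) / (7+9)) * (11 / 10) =121 / 150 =0.81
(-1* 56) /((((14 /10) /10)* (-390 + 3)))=400 /387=1.03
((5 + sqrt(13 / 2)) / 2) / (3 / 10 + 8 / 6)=15*sqrt(26) / 98 + 75 / 49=2.31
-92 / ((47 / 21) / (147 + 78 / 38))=-5471424 / 893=-6127.01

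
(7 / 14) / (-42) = -1 / 84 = -0.01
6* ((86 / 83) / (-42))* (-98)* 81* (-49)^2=234155124 / 83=2821146.07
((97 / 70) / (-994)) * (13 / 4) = -1261 / 278320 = -0.00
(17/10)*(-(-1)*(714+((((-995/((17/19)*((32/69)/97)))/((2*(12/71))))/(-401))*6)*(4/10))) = 421650435/51328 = 8214.82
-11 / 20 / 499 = -11 / 9980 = -0.00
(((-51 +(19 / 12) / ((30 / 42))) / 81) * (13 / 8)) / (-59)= 38051 / 2293920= 0.02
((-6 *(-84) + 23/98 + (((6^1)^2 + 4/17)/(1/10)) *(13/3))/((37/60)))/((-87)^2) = 103680050/233284149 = 0.44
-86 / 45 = -1.91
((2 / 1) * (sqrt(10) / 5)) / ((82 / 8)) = 8 * sqrt(10) / 205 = 0.12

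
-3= -3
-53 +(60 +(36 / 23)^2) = 4999 / 529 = 9.45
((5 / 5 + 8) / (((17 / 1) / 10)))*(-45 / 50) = -81 / 17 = -4.76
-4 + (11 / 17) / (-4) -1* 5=-623 / 68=-9.16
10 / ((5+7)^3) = 5 / 864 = 0.01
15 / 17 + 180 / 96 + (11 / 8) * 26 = 5237 / 136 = 38.51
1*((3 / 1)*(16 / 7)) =48 / 7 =6.86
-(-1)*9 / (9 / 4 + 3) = 12 / 7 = 1.71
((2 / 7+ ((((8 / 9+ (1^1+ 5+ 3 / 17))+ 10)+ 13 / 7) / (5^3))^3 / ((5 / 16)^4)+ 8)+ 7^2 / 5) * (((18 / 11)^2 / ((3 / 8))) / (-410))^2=7082755419497010708736 / 1265695987452362060546875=0.01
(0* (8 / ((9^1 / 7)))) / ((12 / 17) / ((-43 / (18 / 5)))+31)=0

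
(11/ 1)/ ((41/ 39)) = 429/ 41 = 10.46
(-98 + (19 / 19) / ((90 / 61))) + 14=-7499 / 90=-83.32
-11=-11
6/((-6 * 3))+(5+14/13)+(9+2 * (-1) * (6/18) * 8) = 367/39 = 9.41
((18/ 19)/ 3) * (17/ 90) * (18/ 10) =51/ 475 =0.11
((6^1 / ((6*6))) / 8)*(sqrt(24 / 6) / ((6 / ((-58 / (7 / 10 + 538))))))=-145 / 193932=-0.00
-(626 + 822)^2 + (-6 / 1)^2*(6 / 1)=-2096488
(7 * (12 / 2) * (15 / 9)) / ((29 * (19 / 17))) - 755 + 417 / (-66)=-9202519 / 12122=-759.16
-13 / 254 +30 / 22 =3667 / 2794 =1.31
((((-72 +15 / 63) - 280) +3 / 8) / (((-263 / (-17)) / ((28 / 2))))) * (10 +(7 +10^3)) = -340207179 / 1052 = -323390.85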